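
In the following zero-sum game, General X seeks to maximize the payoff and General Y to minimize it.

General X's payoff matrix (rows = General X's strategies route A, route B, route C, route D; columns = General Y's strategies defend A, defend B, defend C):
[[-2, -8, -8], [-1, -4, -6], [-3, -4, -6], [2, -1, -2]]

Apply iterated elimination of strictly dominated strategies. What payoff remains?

Column defend A is strictly dominated by defend B for General Y (-8<-2, -4<-1, -4<-3, -1<2); eliminate defend A.
Row route B is strictly dominated by row route D (-1>-4, -2>-6); eliminate route B.
Row route A is strictly dominated by row route C (-4>-8, -6>-8); eliminate route A.
Row route C is strictly dominated by row route D (-1>-4, -2>-6); eliminate route C.
Column defend B is strictly dominated by defend C for General Y (-2<-1); eliminate defend B.
Only (route D, defend C) remains, with payoff -2.

-2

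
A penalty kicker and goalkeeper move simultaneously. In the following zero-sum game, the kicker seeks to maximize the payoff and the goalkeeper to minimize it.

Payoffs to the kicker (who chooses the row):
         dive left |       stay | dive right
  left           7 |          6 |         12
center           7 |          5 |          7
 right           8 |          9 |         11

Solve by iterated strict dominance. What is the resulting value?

8

Row center is strictly dominated by row right (8>7, 9>5, 11>7); eliminate center.
Column dive right is strictly dominated by dive left for the goalkeeper (7<12, 8<11); eliminate dive right.
Row left is strictly dominated by row right (8>7, 9>6); eliminate left.
Column stay is strictly dominated by dive left for the goalkeeper (8<9); eliminate stay.
Only (right, dive left) remains, with payoff 8.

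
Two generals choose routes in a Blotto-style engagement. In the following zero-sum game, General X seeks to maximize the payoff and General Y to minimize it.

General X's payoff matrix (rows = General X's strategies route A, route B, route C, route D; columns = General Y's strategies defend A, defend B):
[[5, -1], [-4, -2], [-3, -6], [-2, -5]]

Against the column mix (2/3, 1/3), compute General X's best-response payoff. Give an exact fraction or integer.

3

route A: (5)·(2/3) + (-1)·(1/3) = 3.
route B: (-4)·(2/3) + (-2)·(1/3) = -10/3.
route C: (-3)·(2/3) + (-6)·(1/3) = -4.
route D: (-2)·(2/3) + (-5)·(1/3) = -3.
The best pure response is route A with expected payoff 3.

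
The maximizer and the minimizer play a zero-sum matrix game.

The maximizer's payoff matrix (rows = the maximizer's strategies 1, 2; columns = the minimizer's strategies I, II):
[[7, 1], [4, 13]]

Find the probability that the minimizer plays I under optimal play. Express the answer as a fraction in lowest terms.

Row minima are 1 and 4, so the maximizer's maximin is 4; column maxima are 7 and 13, so the minimizer's minimax is 7. These differ, so the equilibrium is in mixed strategies.
Let the minimizer play I with probability q. The maximizer is indifferent when 7q + (1−q) = 4q + 13(1−q), giving q = 4/5.

4/5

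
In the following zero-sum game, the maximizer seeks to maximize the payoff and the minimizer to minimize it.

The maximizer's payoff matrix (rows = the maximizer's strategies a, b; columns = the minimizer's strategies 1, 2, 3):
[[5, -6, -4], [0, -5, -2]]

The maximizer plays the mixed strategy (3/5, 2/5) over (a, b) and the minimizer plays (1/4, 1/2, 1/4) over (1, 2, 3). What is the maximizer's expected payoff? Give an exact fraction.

Against (1/4, 1/2, 1/4), each row's expected payoff is a: -11/4; b: -3.
Taking the (3/5, 2/5)-weighted average: (3/5)·(-11/4) + (2/5)·(-3) = -57/20.

-57/20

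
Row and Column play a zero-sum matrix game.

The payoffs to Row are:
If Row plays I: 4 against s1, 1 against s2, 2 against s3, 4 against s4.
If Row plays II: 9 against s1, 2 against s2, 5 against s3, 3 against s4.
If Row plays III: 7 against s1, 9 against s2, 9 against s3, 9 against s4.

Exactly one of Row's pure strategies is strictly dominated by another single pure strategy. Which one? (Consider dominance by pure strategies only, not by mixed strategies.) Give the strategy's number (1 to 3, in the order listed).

Compare I with III: 7 > 4, 9 > 1, 9 > 2, 9 > 4.
So III strictly dominates I for Row; I is strictly dominated.

1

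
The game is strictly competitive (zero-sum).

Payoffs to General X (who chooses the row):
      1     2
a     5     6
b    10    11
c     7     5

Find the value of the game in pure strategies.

Row minima: 5, 10, 5 → General X's maximin is 10.
Column maxima: 10, 11 → General Y's minimax is 10.
They coincide at (b, 1), so the value is 10.

10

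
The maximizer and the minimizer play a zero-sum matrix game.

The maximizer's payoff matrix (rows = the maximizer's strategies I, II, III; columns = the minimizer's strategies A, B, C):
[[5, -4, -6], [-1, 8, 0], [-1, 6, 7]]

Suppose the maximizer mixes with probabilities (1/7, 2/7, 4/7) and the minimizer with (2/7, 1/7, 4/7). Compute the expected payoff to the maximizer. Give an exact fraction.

122/49

Against (2/7, 1/7, 4/7), each row's expected payoff is I: -18/7; II: 6/7; III: 32/7.
Taking the (1/7, 2/7, 4/7)-weighted average: (1/7)·(-18/7) + (2/7)·(6/7) + (4/7)·(32/7) = 122/49.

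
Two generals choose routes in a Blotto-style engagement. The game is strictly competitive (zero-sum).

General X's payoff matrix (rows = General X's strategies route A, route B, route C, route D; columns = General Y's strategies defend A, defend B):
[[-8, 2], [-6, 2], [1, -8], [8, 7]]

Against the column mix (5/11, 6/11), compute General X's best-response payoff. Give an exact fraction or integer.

82/11

route A: (-8)·(5/11) + (2)·(6/11) = -28/11.
route B: (-6)·(5/11) + (2)·(6/11) = -18/11.
route C: (1)·(5/11) + (-8)·(6/11) = -43/11.
route D: (8)·(5/11) + (7)·(6/11) = 82/11.
The best pure response is route D with expected payoff 82/11.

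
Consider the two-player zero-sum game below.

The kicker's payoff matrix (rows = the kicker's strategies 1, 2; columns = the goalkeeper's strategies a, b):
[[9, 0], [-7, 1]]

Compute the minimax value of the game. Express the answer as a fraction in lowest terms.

9/17

Row minima are 0 and -7, so the kicker's maximin is 0; column maxima are 9 and 1, so the goalkeeper's minimax is 1. These differ, so the equilibrium is in mixed strategies.
Let the kicker play 1 with probability p. The goalkeeper is indifferent when 9p − 7(1−p) = (1−p), giving p = 8/17.
Let the goalkeeper play a with probability q. The kicker is indifferent when 9q = −7q + (1−q), giving q = 1/17.
The value is 9·(1/17) + (0)·(16/17) = 9/17.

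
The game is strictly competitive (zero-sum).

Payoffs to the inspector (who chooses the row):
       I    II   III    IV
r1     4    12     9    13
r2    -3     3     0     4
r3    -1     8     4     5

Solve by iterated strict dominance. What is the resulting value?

Column IV is strictly dominated by I for the inspectee (4<13, -3<4, -1<5); eliminate IV.
Row r2 is strictly dominated by row r1 (4>-3, 12>3, 9>0); eliminate r2.
Column III is strictly dominated by I for the inspectee (4<9, -1<4); eliminate III.
Row r3 is strictly dominated by row r1 (4>-1, 12>8); eliminate r3.
Column II is strictly dominated by I for the inspectee (4<12); eliminate II.
Only (r1, I) remains, with payoff 4.

4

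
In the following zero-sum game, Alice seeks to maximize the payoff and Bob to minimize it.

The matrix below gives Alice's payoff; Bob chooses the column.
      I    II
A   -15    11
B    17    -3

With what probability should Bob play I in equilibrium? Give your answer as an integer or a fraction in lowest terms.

Row minima are -15 and -3, so Alice's maximin is -3; column maxima are 17 and 11, so Bob's minimax is 11. These differ, so the equilibrium is in mixed strategies.
Let Bob play I with probability q. Alice is indifferent when −15q + 11(1−q) = 17q − 3(1−q), giving q = 7/23.

7/23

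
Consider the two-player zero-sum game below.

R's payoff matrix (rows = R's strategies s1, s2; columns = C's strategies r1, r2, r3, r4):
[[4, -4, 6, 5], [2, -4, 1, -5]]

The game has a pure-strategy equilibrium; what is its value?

Row minima: -4, -5 → R's maximin is -4.
Column maxima: 4, -4, 6, 5 → C's minimax is -4.
They coincide at (s1, r2), so the value is -4.

-4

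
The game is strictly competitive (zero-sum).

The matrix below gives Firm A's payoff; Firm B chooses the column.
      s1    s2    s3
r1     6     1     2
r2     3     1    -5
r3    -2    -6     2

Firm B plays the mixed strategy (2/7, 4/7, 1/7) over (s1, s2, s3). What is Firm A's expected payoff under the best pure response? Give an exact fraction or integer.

18/7

r1: (6)·(2/7) + (1)·(4/7) + (2)·(1/7) = 18/7.
r2: (3)·(2/7) + (1)·(4/7) + (-5)·(1/7) = 5/7.
r3: (-2)·(2/7) + (-6)·(4/7) + (2)·(1/7) = -26/7.
The best pure response is r1 with expected payoff 18/7.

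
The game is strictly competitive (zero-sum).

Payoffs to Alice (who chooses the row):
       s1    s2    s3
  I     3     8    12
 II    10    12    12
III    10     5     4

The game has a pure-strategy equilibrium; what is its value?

Row minima: 3, 10, 4 → Alice's maximin is 10.
Column maxima: 10, 12, 12 → Bob's minimax is 10.
They coincide at (II, s1), so the value is 10.

10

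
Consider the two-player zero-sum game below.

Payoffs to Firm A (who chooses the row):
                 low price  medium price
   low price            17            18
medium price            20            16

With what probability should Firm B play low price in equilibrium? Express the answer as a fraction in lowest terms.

Row minima are 17 and 16, so Firm A's maximin is 17; column maxima are 20 and 18, so Firm B's minimax is 18. These differ, so the equilibrium is in mixed strategies.
Let Firm B play low price with probability q. Firm A is indifferent when 17q + 18(1−q) = 20q + 16(1−q), giving q = 2/5.

2/5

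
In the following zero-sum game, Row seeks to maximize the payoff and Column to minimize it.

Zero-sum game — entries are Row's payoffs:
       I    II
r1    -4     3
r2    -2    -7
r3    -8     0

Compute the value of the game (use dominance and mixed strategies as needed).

Row r3 is strictly dominated by row r1, so Row never plays it.
The remaining 2×2 game on (r1, r2) × (I, II) has no saddle point. Let Row play r1 with probability p; indifference gives −4p − 2(1−p) = 3p − 7(1−p), so p = 5/12.
Similarly Column's optimal q on I is 5/6, and the value is -4·(5/6) + (3)·(1/6) = -17/6.

-17/6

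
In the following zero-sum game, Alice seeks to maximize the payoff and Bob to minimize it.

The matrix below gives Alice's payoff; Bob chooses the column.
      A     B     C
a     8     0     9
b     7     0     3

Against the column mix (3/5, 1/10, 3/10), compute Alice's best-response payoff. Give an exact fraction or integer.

15/2

a: (8)·(3/5) + (0)·(1/10) + (9)·(3/10) = 15/2.
b: (7)·(3/5) + (0)·(1/10) + (3)·(3/10) = 51/10.
The best pure response is a with expected payoff 15/2.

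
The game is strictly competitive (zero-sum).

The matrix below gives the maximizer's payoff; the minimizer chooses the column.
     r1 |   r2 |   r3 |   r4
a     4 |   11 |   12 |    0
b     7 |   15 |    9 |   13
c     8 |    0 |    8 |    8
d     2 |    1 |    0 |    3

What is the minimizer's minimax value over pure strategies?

8

The worst case (largest entry) in each column is r1: 8, r2: 15, r3: 12, r4: 13.
The best (smallest) of these is 8.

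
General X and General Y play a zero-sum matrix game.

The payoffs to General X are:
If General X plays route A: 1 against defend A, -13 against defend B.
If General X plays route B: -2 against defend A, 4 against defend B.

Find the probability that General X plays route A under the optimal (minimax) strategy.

3/10

Row minima are -13 and -2, so General X's maximin is -2; column maxima are 1 and 4, so General Y's minimax is 1. These differ, so the equilibrium is in mixed strategies.
Let General X play route A with probability p. General Y is indifferent when p − 2(1−p) = −13p + 4(1−p), giving p = 3/10.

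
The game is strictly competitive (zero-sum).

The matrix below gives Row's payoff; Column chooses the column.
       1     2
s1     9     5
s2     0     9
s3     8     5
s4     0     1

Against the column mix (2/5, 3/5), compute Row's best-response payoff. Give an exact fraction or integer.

s1: (9)·(2/5) + (5)·(3/5) = 33/5.
s2: (0)·(2/5) + (9)·(3/5) = 27/5.
s3: (8)·(2/5) + (5)·(3/5) = 31/5.
s4: (0)·(2/5) + (1)·(3/5) = 3/5.
The best pure response is s1 with expected payoff 33/5.

33/5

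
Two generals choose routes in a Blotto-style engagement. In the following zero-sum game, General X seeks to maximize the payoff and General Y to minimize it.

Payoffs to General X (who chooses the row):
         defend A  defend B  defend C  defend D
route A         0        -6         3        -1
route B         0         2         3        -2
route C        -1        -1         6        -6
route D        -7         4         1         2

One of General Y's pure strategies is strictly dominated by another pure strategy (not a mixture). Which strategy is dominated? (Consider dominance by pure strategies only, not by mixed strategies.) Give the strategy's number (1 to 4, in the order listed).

General Y prefers columns that give General X less. Compare defend C with defend A: 0 < 3, 0 < 3, -1 < 6, -7 < 1.
So defend A strictly dominates defend C for General Y; defend C is strictly dominated.

3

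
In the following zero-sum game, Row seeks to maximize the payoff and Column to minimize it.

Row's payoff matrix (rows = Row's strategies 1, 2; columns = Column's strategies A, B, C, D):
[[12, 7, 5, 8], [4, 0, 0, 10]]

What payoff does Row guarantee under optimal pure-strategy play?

Row minima: 5, 0 → Row's maximin is 5.
Column maxima: 12, 7, 5, 10 → Column's minimax is 5.
They coincide at (1, C), so the value is 5.

5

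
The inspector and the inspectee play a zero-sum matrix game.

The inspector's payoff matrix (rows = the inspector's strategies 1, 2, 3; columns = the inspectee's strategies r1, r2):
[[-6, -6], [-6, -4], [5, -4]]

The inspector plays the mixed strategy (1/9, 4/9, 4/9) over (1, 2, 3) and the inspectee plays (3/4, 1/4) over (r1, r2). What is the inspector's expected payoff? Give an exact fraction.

-17/9

Against (3/4, 1/4), each row's expected payoff is 1: -6; 2: -11/2; 3: 11/4.
Taking the (1/9, 4/9, 4/9)-weighted average: (1/9)·(-6) + (4/9)·(-11/2) + (4/9)·(11/4) = -17/9.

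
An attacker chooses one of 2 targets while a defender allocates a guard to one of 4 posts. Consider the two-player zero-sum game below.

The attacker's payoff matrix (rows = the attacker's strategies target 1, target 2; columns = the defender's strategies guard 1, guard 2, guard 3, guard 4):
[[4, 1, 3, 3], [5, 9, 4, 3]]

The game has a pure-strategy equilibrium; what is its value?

3

Row minima: 1, 3 → the attacker's maximin is 3.
Column maxima: 5, 9, 4, 3 → the defender's minimax is 3.
They coincide at (target 2, guard 4), so the value is 3.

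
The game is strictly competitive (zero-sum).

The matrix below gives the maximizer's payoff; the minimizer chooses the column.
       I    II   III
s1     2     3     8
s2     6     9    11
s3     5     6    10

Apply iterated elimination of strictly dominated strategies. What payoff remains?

6

Column III is strictly dominated by I for the minimizer (2<8, 6<11, 5<10); eliminate III.
Row s1 is strictly dominated by row s2 (6>2, 9>3); eliminate s1.
Row s3 is strictly dominated by row s2 (6>5, 9>6); eliminate s3.
Column II is strictly dominated by I for the minimizer (6<9); eliminate II.
Only (s2, I) remains, with payoff 6.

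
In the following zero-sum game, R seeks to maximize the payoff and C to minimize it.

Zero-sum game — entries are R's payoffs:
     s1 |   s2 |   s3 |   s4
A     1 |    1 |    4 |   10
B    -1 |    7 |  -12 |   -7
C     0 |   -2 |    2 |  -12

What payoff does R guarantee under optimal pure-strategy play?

1

Row minima: 1, -12, -12 → R's maximin is 1.
Column maxima: 1, 7, 4, 10 → C's minimax is 1.
They coincide at (A, s1), so the value is 1.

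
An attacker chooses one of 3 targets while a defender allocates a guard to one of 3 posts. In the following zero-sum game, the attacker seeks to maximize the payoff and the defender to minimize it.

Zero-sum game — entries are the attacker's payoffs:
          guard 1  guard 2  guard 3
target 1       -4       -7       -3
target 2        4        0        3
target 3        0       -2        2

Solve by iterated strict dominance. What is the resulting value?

Row target 3 is strictly dominated by row target 2 (4>0, 0>-2, 3>2); eliminate target 3.
Row target 1 is strictly dominated by row target 2 (4>-4, 0>-7, 3>-3); eliminate target 1.
Column guard 3 is strictly dominated by guard 2 for the defender (0<3); eliminate guard 3.
Column guard 1 is strictly dominated by guard 2 for the defender (0<4); eliminate guard 1.
Only (target 2, guard 2) remains, with payoff 0.

0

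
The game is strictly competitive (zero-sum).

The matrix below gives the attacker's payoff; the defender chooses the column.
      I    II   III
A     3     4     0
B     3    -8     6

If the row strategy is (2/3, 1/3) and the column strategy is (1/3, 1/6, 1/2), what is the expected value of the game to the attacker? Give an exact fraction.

2

Against (1/3, 1/6, 1/2), each row's expected payoff is A: 5/3; B: 8/3.
Taking the (2/3, 1/3)-weighted average: (2/3)·(5/3) + (1/3)·(8/3) = 2.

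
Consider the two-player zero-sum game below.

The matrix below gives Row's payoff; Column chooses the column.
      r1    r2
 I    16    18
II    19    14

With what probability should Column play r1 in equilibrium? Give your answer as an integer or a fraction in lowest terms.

Row minima are 16 and 14, so Row's maximin is 16; column maxima are 19 and 18, so Column's minimax is 18. These differ, so the equilibrium is in mixed strategies.
Let Column play r1 with probability q. Row is indifferent when 16q + 18(1−q) = 19q + 14(1−q), giving q = 4/7.

4/7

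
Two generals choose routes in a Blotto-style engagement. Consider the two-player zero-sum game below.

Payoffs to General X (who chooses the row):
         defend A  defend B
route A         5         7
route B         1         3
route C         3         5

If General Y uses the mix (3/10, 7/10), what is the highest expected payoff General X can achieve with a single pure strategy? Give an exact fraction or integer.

route A: (5)·(3/10) + (7)·(7/10) = 32/5.
route B: (1)·(3/10) + (3)·(7/10) = 12/5.
route C: (3)·(3/10) + (5)·(7/10) = 22/5.
The best pure response is route A with expected payoff 32/5.

32/5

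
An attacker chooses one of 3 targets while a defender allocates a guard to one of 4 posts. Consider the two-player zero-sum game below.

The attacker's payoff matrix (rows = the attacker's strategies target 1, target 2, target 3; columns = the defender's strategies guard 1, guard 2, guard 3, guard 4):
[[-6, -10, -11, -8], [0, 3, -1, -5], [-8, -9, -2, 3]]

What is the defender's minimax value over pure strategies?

The worst case (largest entry) in each column is guard 1: 0, guard 2: 3, guard 3: -1, guard 4: 3.
The best (smallest) of these is -1.

-1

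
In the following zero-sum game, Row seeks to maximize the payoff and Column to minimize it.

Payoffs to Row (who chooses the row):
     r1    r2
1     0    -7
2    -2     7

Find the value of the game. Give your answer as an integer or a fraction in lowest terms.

-7/8

Row minima are -7 and -2, so Row's maximin is -2; column maxima are 0 and 7, so Column's minimax is 0. These differ, so the equilibrium is in mixed strategies.
Let Row play 1 with probability p. Column is indifferent when −2(1−p) = −7p + 7(1−p), giving p = 9/16.
Let Column play r1 with probability q. Row is indifferent when −7(1−q) = −2q + 7(1−q), giving q = 7/8.
The value is 0·(7/8) + (-7)·(1/8) = -7/8.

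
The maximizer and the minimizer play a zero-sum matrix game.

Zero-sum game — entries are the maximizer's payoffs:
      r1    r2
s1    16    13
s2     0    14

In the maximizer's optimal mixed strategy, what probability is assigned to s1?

14/17

Row minima are 13 and 0, so the maximizer's maximin is 13; column maxima are 16 and 14, so the minimizer's minimax is 14. These differ, so the equilibrium is in mixed strategies.
Let the maximizer play s1 with probability p. The minimizer is indifferent when 16p = 13p + 14(1−p), giving p = 14/17.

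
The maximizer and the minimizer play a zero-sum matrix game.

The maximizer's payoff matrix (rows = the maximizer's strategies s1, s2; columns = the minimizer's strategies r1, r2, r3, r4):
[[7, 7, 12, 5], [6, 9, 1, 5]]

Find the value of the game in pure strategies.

Row minima: 5, 1 → the maximizer's maximin is 5.
Column maxima: 7, 9, 12, 5 → the minimizer's minimax is 5.
They coincide at (s1, r4), so the value is 5.

5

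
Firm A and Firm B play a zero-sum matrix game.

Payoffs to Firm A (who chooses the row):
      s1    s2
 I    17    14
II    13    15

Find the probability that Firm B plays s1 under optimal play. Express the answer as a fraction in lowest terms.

Row minima are 14 and 13, so Firm A's maximin is 14; column maxima are 17 and 15, so Firm B's minimax is 15. These differ, so the equilibrium is in mixed strategies.
Let Firm B play s1 with probability q. Firm A is indifferent when 17q + 14(1−q) = 13q + 15(1−q), giving q = 1/5.

1/5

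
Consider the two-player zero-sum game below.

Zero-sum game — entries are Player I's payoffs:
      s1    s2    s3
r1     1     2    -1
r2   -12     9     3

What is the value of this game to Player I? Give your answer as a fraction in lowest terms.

Column s2 is strictly dominated by s3 for Player II (it gives Player I more in every row).
The remaining 2×2 game on (r1, r2) × (s1, s3) has no saddle point. Let Player I play r1 with probability p; indifference gives p − 12(1−p) = −p + 3(1−p), so p = 15/17.
Similarly Player II's optimal q on s1 is 4/17, and the value is 1·(4/17) + (-1)·(13/17) = -9/17.

-9/17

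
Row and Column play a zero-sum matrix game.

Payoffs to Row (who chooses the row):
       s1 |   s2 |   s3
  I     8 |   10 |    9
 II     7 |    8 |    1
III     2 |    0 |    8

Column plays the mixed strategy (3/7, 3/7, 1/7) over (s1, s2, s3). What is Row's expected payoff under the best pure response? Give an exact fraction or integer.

9

I: (8)·(3/7) + (10)·(3/7) + (9)·(1/7) = 9.
II: (7)·(3/7) + (8)·(3/7) + (1)·(1/7) = 46/7.
III: (2)·(3/7) + (0)·(3/7) + (8)·(1/7) = 2.
The best pure response is I with expected payoff 9.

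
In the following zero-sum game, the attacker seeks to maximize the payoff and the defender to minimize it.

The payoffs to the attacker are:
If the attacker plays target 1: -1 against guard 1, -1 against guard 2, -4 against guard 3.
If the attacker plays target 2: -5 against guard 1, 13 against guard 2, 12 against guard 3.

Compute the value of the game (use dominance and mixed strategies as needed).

-8/5

Column guard 2 is strictly dominated by guard 3 for the defender (it gives the attacker more in every row).
The remaining 2×2 game on (target 1, target 2) × (guard 1, guard 3) has no saddle point. Let the attacker play target 1 with probability p; indifference gives −p − 5(1−p) = −4p + 12(1−p), so p = 17/20.
Similarly the defender's optimal q on guard 1 is 4/5, and the value is -1·(4/5) + (-4)·(1/5) = -8/5.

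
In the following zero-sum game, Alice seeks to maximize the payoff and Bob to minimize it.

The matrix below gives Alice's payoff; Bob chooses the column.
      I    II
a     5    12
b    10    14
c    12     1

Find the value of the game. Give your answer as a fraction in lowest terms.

Row a is strictly dominated by row b, so Alice never plays it.
The remaining 2×2 game on (b, c) × (I, II) has no saddle point. Let Alice play b with probability p; indifference gives 10p + 12(1−p) = 14p + (1−p), so p = 11/15.
Similarly Bob's optimal q on I is 13/15, and the value is 10·(13/15) + (14)·(2/15) = 158/15.

158/15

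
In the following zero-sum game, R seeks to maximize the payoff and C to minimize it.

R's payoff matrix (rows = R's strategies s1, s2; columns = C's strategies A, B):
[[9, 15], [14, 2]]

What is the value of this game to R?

Row minima are 9 and 2, so R's maximin is 9; column maxima are 14 and 15, so C's minimax is 14. These differ, so the equilibrium is in mixed strategies.
Let R play s1 with probability p. C is indifferent when 9p + 14(1−p) = 15p + 2(1−p), giving p = 2/3.
Let C play A with probability q. R is indifferent when 9q + 15(1−q) = 14q + 2(1−q), giving q = 13/18.
The value is 9·(13/18) + (15)·(5/18) = 32/3.

32/3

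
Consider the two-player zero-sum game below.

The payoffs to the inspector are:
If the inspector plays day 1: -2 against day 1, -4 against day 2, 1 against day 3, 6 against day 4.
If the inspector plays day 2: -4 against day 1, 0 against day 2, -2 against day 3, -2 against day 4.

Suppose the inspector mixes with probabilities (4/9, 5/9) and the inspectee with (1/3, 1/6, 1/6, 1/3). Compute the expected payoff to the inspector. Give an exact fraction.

Against (1/3, 1/6, 1/6, 1/3), each row's expected payoff is day 1: 5/6; day 2: -7/3.
Taking the (4/9, 5/9)-weighted average: (4/9)·(5/6) + (5/9)·(-7/3) = -25/27.

-25/27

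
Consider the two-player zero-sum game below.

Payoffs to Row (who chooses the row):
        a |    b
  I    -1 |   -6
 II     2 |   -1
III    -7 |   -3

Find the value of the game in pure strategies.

-1

Row minima: -6, -1, -7 → Row's maximin is -1.
Column maxima: 2, -1 → Column's minimax is -1.
They coincide at (II, b), so the value is -1.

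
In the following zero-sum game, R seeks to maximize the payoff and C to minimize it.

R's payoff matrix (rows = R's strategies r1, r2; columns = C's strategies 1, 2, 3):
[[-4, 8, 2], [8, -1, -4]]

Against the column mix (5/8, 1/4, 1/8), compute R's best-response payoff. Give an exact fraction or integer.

17/4

r1: (-4)·(5/8) + (8)·(1/4) + (2)·(1/8) = -1/4.
r2: (8)·(5/8) + (-1)·(1/4) + (-4)·(1/8) = 17/4.
The best pure response is r2 with expected payoff 17/4.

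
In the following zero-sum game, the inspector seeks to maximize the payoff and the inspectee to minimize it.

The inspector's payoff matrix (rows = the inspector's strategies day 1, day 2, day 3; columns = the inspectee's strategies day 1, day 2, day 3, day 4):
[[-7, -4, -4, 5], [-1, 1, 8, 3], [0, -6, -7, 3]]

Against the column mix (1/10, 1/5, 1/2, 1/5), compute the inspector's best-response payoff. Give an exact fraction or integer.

day 1: (-7)·(1/10) + (-4)·(1/5) + (-4)·(1/2) + (5)·(1/5) = -5/2.
day 2: (-1)·(1/10) + (1)·(1/5) + (8)·(1/2) + (3)·(1/5) = 47/10.
day 3: (0)·(1/10) + (-6)·(1/5) + (-7)·(1/2) + (3)·(1/5) = -41/10.
The best pure response is day 2 with expected payoff 47/10.

47/10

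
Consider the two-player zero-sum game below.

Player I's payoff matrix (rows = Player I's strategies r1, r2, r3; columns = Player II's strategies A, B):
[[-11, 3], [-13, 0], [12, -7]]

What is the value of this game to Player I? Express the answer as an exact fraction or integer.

-41/33

Row r2 is strictly dominated by row r1, so Player I never plays it.
The remaining 2×2 game on (r1, r3) × (A, B) has no saddle point. Let Player I play r1 with probability p; indifference gives −11p + 12(1−p) = 3p − 7(1−p), so p = 19/33.
Similarly Player II's optimal q on A is 10/33, and the value is -11·(10/33) + (3)·(23/33) = -41/33.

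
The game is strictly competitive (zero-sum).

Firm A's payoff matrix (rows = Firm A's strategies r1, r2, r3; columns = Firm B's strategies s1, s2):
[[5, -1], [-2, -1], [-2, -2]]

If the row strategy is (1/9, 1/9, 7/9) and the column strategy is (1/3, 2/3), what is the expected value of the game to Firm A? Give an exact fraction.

-43/27

Against (1/3, 2/3), each row's expected payoff is r1: 1; r2: -4/3; r3: -2.
Taking the (1/9, 1/9, 7/9)-weighted average: (1/9)·(1) + (1/9)·(-4/3) + (7/9)·(-2) = -43/27.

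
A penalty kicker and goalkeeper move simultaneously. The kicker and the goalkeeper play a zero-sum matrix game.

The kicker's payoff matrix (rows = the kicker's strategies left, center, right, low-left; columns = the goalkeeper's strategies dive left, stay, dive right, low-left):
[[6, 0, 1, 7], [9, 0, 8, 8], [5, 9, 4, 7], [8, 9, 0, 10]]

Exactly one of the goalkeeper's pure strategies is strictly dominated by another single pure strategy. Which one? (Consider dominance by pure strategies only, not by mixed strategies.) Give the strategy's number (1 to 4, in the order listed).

1

The goalkeeper prefers columns that give the kicker less. Compare dive left with dive right: 1 < 6, 8 < 9, 4 < 5, 0 < 8.
So dive right strictly dominates dive left for the goalkeeper; dive left is strictly dominated.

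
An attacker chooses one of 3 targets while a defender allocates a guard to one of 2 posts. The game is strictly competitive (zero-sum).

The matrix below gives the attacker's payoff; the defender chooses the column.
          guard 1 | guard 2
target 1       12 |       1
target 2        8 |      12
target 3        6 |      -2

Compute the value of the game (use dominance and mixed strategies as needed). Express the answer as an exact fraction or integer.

136/15

Row target 3 is strictly dominated by row target 1, so the attacker never plays it.
The remaining 2×2 game on (target 1, target 2) × (guard 1, guard 2) has no saddle point. Let the attacker play target 1 with probability p; indifference gives 12p + 8(1−p) = p + 12(1−p), so p = 4/15.
Similarly the defender's optimal q on guard 1 is 11/15, and the value is 12·(11/15) + (1)·(4/15) = 136/15.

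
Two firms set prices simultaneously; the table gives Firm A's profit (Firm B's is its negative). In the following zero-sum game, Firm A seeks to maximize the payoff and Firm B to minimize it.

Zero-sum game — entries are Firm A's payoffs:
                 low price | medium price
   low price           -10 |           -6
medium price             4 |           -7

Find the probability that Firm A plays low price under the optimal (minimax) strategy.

Row minima are -10 and -7, so Firm A's maximin is -7; column maxima are 4 and -6, so Firm B's minimax is -6. These differ, so the equilibrium is in mixed strategies.
Let Firm A play low price with probability p. Firm B is indifferent when −10p + 4(1−p) = −6p − 7(1−p), giving p = 11/15.

11/15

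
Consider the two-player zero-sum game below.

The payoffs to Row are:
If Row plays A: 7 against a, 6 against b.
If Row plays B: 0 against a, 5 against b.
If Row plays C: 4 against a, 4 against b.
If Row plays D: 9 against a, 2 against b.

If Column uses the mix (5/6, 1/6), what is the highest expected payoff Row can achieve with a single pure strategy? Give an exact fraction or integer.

A: (7)·(5/6) + (6)·(1/6) = 41/6.
B: (0)·(5/6) + (5)·(1/6) = 5/6.
C: (4)·(5/6) + (4)·(1/6) = 4.
D: (9)·(5/6) + (2)·(1/6) = 47/6.
The best pure response is D with expected payoff 47/6.

47/6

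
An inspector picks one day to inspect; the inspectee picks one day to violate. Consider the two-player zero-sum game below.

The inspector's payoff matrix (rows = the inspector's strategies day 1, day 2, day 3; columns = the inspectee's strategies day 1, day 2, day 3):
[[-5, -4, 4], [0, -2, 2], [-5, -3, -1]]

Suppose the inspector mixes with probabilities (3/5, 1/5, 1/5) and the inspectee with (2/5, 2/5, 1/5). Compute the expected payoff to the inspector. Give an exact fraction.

Against (2/5, 2/5, 1/5), each row's expected payoff is day 1: -14/5; day 2: -2/5; day 3: -17/5.
Taking the (3/5, 1/5, 1/5)-weighted average: (3/5)·(-14/5) + (1/5)·(-2/5) + (1/5)·(-17/5) = -61/25.

-61/25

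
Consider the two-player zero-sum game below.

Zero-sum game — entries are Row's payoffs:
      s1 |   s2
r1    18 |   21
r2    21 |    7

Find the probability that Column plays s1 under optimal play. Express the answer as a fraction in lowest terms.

14/17

Row minima are 18 and 7, so Row's maximin is 18; column maxima are 21 and 21, so Column's minimax is 21. These differ, so the equilibrium is in mixed strategies.
Let Column play s1 with probability q. Row is indifferent when 18q + 21(1−q) = 21q + 7(1−q), giving q = 14/17.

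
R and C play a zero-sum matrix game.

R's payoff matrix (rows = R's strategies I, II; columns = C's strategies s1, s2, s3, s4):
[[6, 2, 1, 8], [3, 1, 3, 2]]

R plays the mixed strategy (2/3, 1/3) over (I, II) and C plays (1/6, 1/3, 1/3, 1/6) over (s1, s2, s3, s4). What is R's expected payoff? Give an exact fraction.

Against (1/6, 1/3, 1/3, 1/6), each row's expected payoff is I: 10/3; II: 13/6.
Taking the (2/3, 1/3)-weighted average: (2/3)·(10/3) + (1/3)·(13/6) = 53/18.

53/18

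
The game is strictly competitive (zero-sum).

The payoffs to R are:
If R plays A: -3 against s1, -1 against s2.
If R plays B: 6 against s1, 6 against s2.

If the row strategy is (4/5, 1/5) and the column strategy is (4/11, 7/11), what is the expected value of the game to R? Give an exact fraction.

Against (4/11, 7/11), each row's expected payoff is A: -19/11; B: 6.
Taking the (4/5, 1/5)-weighted average: (4/5)·(-19/11) + (1/5)·(6) = -2/11.

-2/11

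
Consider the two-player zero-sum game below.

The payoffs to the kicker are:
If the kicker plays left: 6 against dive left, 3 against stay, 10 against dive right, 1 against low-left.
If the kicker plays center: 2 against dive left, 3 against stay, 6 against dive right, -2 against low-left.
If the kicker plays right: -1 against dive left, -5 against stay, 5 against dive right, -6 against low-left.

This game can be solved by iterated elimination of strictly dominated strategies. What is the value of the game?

1

Column dive right is strictly dominated by dive left for the goalkeeper (6<10, 2<6, -1<5); eliminate dive right.
Row right is strictly dominated by row left (6>-1, 3>-5, 1>-6); eliminate right.
Column dive left is strictly dominated by low-left for the goalkeeper (1<6, -2<2); eliminate dive left.
Column stay is strictly dominated by low-left for the goalkeeper (1<3, -2<3); eliminate stay.
Row center is strictly dominated by row left (1>-2); eliminate center.
Only (left, low-left) remains, with payoff 1.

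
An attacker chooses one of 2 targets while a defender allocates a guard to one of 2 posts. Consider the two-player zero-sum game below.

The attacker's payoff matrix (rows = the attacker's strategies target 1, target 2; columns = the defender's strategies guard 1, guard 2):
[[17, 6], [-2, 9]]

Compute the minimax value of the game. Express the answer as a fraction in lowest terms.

15/2

Row minima are 6 and -2, so the attacker's maximin is 6; column maxima are 17 and 9, so the defender's minimax is 9. These differ, so the equilibrium is in mixed strategies.
Let the attacker play target 1 with probability p. The defender is indifferent when 17p − 2(1−p) = 6p + 9(1−p), giving p = 1/2.
Let the defender play guard 1 with probability q. The attacker is indifferent when 17q + 6(1−q) = −2q + 9(1−q), giving q = 3/22.
The value is 17·(3/22) + (6)·(19/22) = 15/2.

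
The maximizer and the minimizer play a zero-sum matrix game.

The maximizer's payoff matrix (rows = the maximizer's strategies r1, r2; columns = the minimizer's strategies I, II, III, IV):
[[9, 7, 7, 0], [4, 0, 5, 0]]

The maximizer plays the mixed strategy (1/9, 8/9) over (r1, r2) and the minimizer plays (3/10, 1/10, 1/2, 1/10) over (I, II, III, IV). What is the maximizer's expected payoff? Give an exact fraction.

Against (3/10, 1/10, 1/2, 1/10), each row's expected payoff is r1: 69/10; r2: 37/10.
Taking the (1/9, 8/9)-weighted average: (1/9)·(69/10) + (8/9)·(37/10) = 73/18.

73/18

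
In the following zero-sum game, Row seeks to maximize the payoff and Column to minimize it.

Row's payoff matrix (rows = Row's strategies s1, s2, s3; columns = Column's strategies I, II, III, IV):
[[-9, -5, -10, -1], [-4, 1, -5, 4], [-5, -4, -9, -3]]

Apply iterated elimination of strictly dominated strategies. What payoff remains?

Column IV is strictly dominated by I for Column (-9<-1, -4<4, -5<-3); eliminate IV.
Row s3 is strictly dominated by row s2 (-4>-5, 1>-4, -5>-9); eliminate s3.
Column I is strictly dominated by III for Column (-10<-9, -5<-4); eliminate I.
Row s1 is strictly dominated by row s2 (1>-5, -5>-10); eliminate s1.
Column II is strictly dominated by III for Column (-5<1); eliminate II.
Only (s2, III) remains, with payoff -5.

-5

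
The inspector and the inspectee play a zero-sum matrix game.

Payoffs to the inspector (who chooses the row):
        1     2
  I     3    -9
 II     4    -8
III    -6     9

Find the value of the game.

-4/9

Row I is strictly dominated by row II, so the inspector never plays it.
The remaining 2×2 game on (II, III) × (1, 2) has no saddle point. Let the inspector play II with probability p; indifference gives 4p − 6(1−p) = −8p + 9(1−p), so p = 5/9.
Similarly the inspectee's optimal q on 1 is 17/27, and the value is 4·(17/27) + (-8)·(10/27) = -4/9.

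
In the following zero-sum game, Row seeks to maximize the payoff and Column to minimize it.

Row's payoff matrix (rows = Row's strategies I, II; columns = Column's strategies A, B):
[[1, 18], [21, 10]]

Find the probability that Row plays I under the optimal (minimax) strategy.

Row minima are 1 and 10, so Row's maximin is 10; column maxima are 21 and 18, so Column's minimax is 18. These differ, so the equilibrium is in mixed strategies.
Let Row play I with probability p. Column is indifferent when p + 21(1−p) = 18p + 10(1−p), giving p = 11/28.

11/28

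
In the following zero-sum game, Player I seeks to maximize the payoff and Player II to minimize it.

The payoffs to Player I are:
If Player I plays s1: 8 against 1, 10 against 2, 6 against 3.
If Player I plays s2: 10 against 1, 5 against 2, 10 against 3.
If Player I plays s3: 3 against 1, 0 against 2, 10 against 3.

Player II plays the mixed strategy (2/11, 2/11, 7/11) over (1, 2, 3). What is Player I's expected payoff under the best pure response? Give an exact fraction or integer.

s1: (8)·(2/11) + (10)·(2/11) + (6)·(7/11) = 78/11.
s2: (10)·(2/11) + (5)·(2/11) + (10)·(7/11) = 100/11.
s3: (3)·(2/11) + (0)·(2/11) + (10)·(7/11) = 76/11.
The best pure response is s2 with expected payoff 100/11.

100/11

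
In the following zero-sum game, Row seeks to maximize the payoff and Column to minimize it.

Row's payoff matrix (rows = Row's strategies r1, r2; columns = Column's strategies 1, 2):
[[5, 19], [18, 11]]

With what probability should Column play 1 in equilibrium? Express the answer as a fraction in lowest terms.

8/21

Row minima are 5 and 11, so Row's maximin is 11; column maxima are 18 and 19, so Column's minimax is 18. These differ, so the equilibrium is in mixed strategies.
Let Column play 1 with probability q. Row is indifferent when 5q + 19(1−q) = 18q + 11(1−q), giving q = 8/21.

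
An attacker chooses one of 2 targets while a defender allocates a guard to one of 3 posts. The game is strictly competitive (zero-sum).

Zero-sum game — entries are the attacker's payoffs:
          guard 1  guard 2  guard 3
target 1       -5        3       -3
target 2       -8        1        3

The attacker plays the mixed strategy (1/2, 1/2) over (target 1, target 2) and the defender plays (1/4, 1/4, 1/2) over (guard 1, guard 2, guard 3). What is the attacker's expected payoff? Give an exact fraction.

Against (1/4, 1/4, 1/2), each row's expected payoff is target 1: -2; target 2: -1/4.
Taking the (1/2, 1/2)-weighted average: (1/2)·(-2) + (1/2)·(-1/4) = -9/8.

-9/8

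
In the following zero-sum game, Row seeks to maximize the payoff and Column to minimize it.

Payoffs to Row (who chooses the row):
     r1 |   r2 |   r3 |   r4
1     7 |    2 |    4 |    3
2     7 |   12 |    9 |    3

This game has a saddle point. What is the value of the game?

3

Row minima: 2, 3 → Row's maximin is 3.
Column maxima: 7, 12, 9, 3 → Column's minimax is 3.
They coincide at (2, r4), so the value is 3.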